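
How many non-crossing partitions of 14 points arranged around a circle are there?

2674440

Non-crossing partitions of an n-element set are counted by C_n; here n = 14.
C_14 = C(28,14)/15 = 40116600/15 = 2674440.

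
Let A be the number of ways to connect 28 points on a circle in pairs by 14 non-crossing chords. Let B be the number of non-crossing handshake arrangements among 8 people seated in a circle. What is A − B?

2674426

Non-crossing perfect matchings of 2n points on a circle are counted by C_n; with 28 points, n = 14. So A = C_14 = 2674440.
Non-crossing handshake pairings of 2n people are counted by C_n; 8 people gives n = 4. So B = C_4 = 14.
A − B = 2674440 − 14 = 2674426.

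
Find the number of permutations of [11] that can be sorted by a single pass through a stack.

58786

Stack-sortable permutations are exactly the 231-avoiding ones, counted by C_n; here n = 11.
C_11 = 58786.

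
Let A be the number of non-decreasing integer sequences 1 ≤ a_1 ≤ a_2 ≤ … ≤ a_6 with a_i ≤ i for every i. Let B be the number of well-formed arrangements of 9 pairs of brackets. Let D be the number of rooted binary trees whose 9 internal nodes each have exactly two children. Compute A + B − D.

Such sub-staircase sequences of length n are counted by C_n; here n = 6. So A = C_6 = 132.
A balanced arrangement of 9 bracket pairs is a Dyck word of semilength 9, so the count is C_9. So B = C_9 = 4862.
Full binary trees with n internal nodes are counted by C_n; here n = 9. So D = C_9 = 4862.
A + B − D = 132 + 4862 − 4862 = 132.

132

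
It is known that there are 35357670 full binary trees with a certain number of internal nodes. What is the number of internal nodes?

Full binary trees with n internal nodes are counted by C_n. Since C_16 = 35357670, the index is 16.

16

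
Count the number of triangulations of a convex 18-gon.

Triangulations of a convex m-gon are counted by C_{m−2}; with m = 18 this is C_16.
C_16 = C(32,16)/17 = 601080390/17 = 35357670.

35357670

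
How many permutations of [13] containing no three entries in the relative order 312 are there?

742900

Permutations of [n] avoiding any single length-3 pattern are counted by C_n; here n = 13.
C_13 = C(26,13)/14 = 10400600/14 = 742900.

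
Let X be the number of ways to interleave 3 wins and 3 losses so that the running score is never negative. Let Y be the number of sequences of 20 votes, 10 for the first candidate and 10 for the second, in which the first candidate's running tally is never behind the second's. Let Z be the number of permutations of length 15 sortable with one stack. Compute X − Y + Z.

Ballot sequences with n votes each where one side never trails are Dyck words, counted by C_n; here n = 3. So X = C_3 = 5.
Reading a vote for the leader as '(' and for the other as ')' turns such a sequence into a balanced string of 10 pairs, so the count is C_10. So Y = C_10 = 16796.
Stack-sortable permutations are exactly the 231-avoiding ones, counted by C_n; here n = 15. So Z = C_15 = 9694845.
X − Y + Z = 5 − 16796 + 9694845 = 9678054.

9678054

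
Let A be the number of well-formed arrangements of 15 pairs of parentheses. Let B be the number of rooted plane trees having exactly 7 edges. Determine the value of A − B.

A balanced arrangement of 15 bracket pairs is a Dyck word of semilength 15, so the count is C_15. So A = C_15 = 9694845.
A rooted plane tree with 7 edges has 8 nodes, and the count is C_7. So B = C_7 = 429.
A − B = 9694845 − 429 = 9694416.

9694416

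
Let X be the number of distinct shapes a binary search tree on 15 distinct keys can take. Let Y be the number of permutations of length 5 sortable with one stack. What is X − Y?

9694803

There are C_n binary search tree shapes on n keys; with n = 15 that is C_15. So X = C_15 = 9694845.
Stack-sortable permutations are exactly the 231-avoiding ones, counted by C_n; here n = 5. So Y = C_5 = 42.
X − Y = 9694845 − 42 = 9694803.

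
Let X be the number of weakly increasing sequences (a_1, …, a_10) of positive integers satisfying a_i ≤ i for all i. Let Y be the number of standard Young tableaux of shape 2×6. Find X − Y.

16664

Such sub-staircase sequences of length n are counted by C_n; here n = 10. So X = C_10 = 16796.
By the hook-length formula (or a Dyck-path bijection), SYT of shape 2×6 number C_6. So Y = C_6 = 132.
X − Y = 16796 − 132 = 16664.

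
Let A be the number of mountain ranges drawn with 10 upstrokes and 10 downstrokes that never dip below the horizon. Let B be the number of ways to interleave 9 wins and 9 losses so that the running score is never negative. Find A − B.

11934

Paths of 10 up- and 10 down-steps that never dip below the axis are Dyck paths; their count is C_10. So A = C_10 = 16796.
Ballot sequences with n votes each where one side never trails are Dyck words, counted by C_n; here n = 9. So B = C_9 = 4862.
A − B = 16796 − 4862 = 11934.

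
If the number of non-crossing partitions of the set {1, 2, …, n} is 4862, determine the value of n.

Non-crossing partitions of [n] are counted by C_n; 4862 = C_9.

9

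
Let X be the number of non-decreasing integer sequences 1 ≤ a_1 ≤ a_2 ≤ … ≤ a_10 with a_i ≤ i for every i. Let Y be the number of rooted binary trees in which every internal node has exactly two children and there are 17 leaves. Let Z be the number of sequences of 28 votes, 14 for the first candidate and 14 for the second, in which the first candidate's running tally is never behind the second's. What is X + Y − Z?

Such sub-staircase sequences of length n are counted by C_n; here n = 10. So X = C_10 = 16796.
A full binary tree with L leaves has L−1 internal nodes and is counted by C_{L−1}; L = 17 gives C_16. So Y = C_16 = 35357670.
Ballot sequences with n votes each where one side never trails are Dyck words, counted by C_n; here n = 14. So Z = C_14 = 2674440.
X + Y − Z = 16796 + 35357670 − 2674440 = 32700026.

32700026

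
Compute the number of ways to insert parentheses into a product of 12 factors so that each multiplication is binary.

58786

Parenthesizations of m factors correspond to full binary trees with m leaves, counted by C_{m−1}; m = 12 gives C_11.
C_11 = C(22,11)/12 = 705432/12 = 58786.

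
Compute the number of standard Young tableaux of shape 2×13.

Standard Young tableaux of shape 2×n are counted by C_n; here n = 13.
C_13 = C_12 · 2(2·12+1)/(12+2) = 208012 · 50/14 = 742900.

742900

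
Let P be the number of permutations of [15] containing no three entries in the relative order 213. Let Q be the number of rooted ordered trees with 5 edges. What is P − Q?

9694803

For any fixed pattern of length 3, the pattern-avoiding permutations of [15] number C_15. So P = C_15 = 9694845.
Rooted ordered trees with n edges are counted by C_n; here n = 5. So Q = C_5 = 42.
P − Q = 9694845 − 42 = 9694803.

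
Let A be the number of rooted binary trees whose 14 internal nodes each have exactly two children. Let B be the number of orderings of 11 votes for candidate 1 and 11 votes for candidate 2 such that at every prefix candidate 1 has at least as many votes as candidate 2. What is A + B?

2733226

Full binary trees with n internal nodes are counted by C_n; here n = 14. So A = C_14 = 2674440.
Ballot sequences with n votes each where one side never trails are Dyck words, counted by C_n; here n = 11. So B = C_11 = 58786.
A + B = 2674440 + 58786 = 2733226.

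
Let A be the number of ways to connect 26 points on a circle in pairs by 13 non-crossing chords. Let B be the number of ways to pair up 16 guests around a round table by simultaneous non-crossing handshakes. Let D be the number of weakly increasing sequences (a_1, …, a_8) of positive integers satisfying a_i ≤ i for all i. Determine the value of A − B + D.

Non-crossing perfect matchings of 2n points on a circle are counted by C_n; with 26 points, n = 13. So A = C_13 = 742900.
With 16 = 2·8 people, non-crossing handshake pairings are non-crossing perfect matchings on a circle, counted by C_8. So B = C_8 = 1430.
Weakly increasing sequences with a_i ≤ i biject with Dyck paths of semilength 8, so there are C_8. So D = C_8 = 1430.
A − B + D = 742900 − 1430 + 1430 = 742900.

742900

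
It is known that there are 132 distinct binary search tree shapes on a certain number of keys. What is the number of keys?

Binary search tree shapes on n keys are counted by C_n. Since C_6 = 132, the index is 6.

6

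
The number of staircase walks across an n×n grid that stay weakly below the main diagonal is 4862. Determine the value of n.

Such diagonal-avoiding paths in an n×n grid are counted by C_n. The Catalan number equal to 4862 is C_9.

9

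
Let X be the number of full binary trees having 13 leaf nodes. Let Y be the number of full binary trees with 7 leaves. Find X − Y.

A full binary tree with L leaves has L−1 internal nodes and is counted by C_{L−1}; L = 13 gives C_12. So X = C_12 = 208012.
A full binary tree with L leaves has L−1 internal nodes and is counted by C_{L−1}; L = 7 gives C_6. So Y = C_6 = 132.
X − Y = 208012 − 132 = 207880.

207880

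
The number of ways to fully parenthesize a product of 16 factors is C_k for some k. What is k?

15

Parenthesizations of m factors correspond to full binary trees with m leaves, counted by C_{m−1}; m = 16 gives C_15.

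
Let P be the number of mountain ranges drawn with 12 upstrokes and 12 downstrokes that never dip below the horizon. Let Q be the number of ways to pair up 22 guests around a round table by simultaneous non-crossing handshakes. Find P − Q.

149226

Dyck paths of semilength n (length 2n) are counted by C_n; here n = 12. So P = C_12 = 208012.
Non-crossing handshake pairings of 2n people are counted by C_n; 22 people gives n = 11. So Q = C_11 = 58786.
P − Q = 208012 − 58786 = 149226.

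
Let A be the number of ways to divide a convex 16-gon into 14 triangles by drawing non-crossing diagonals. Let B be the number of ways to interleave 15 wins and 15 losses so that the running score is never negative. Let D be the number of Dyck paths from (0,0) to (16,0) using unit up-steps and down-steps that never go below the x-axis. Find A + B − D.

12367855

Triangulations of a convex m-gon are counted by C_{m−2}; with m = 16 this is C_14. So A = C_14 = 2674440.
Ballot sequences with n votes each where one side never trails are Dyck words, counted by C_n; here n = 15. So B = C_15 = 9694845.
Paths of 8 up- and 8 down-steps that never dip below the axis are Dyck paths; their count is C_8. So D = C_8 = 1430.
A + B − D = 2674440 + 9694845 − 1430 = 12367855.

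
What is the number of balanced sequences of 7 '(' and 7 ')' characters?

429

With 7 pairs the number of balanced bracket strings is the Catalan number C_7.
C_7 = C(14,7)/8 = 3432/8 = 429.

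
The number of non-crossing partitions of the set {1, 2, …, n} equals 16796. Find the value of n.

10

Non-crossing partitions of [n] are counted by C_n. Since C_10 = 16796, the index is 10.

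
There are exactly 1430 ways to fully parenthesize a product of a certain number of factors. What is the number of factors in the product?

Parenthesizations of m factors are counted by C_{m−1}; 1430 = C_8.
So the index is 8, and the number of factors is 8 + 1 = 9.

9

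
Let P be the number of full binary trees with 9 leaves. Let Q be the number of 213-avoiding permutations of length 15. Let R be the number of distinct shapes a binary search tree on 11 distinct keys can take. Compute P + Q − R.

9637489

Full binary trees with 9 leaves have 9−1 = 8 internal nodes, so there are C_8 of them. So P = C_8 = 1430.
For any fixed pattern of length 3, the pattern-avoiding permutations of [15] number C_15. So Q = C_15 = 9694845.
Rooted binary trees with 11 nodes (each child slot possibly empty) number C_11. So R = C_11 = 58786.
P + Q − R = 1430 + 9694845 − 58786 = 9637489.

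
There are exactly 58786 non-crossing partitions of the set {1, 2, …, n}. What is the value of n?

Non-crossing partitions of [n] are counted by C_n. Since C_11 = 58786, the index is 11.

11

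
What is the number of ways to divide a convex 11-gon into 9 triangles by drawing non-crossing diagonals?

A convex 11-gon is triangulated into 9 triangles, and the number of such triangulations is the Catalan number C_{11−2} = C_9.
C_9 = C(18,9)/10 = 48620/10 = 4862.

4862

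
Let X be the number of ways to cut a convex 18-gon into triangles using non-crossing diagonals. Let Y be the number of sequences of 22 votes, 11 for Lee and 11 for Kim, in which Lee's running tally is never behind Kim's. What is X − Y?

The number of triangulations of an 18-gon is the Catalan number C_16 (index = sides − 2). So X = C_16 = 35357670.
Ballot sequences with n votes each where one side never trails are Dyck words, counted by C_n; here n = 11. So Y = C_11 = 58786.
X − Y = 35357670 − 58786 = 35298884.

35298884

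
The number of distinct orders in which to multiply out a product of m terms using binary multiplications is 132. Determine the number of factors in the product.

7

Parenthesizations of m factors are counted by C_{m−1}, and C_6 = 132.
So the index is 6, and the number of factors is 6 + 1 = 7.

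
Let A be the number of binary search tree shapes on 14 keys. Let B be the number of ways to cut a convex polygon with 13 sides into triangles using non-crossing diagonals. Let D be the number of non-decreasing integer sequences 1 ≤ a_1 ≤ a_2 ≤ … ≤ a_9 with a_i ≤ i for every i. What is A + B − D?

2728364

Binary trees (left/right distinguished) on n nodes are counted by C_n; here n = 14. So A = C_14 = 2674440.
A convex 13-gon is triangulated into 11 triangles, and the number of such triangulations is the Catalan number C_{13−2} = C_11. So B = C_11 = 58786.
Such sub-staircase sequences of length n are counted by C_n; here n = 9. So D = C_9 = 4862.
A + B − D = 2674440 + 58786 − 4862 = 2728364.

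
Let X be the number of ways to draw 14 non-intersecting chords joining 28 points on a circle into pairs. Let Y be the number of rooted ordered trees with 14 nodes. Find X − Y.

1931540

Non-crossing perfect matchings of 2n points on a circle are counted by C_n; with 28 points, n = 14. So X = C_14 = 2674440.
Rooted ordered (plane) trees on m nodes have m−1 edges and are counted by C_{m−1}; m = 14 gives C_13. So Y = C_13 = 742900.
X − Y = 2674440 − 742900 = 1931540.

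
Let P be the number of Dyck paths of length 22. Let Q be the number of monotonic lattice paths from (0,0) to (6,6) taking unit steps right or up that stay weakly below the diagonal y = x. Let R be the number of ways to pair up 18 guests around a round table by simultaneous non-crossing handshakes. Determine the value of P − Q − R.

53792

Paths of 11 up- and 11 down-steps that never dip below the axis are Dyck paths; their count is C_11. So P = C_11 = 58786.
Monotone paths in an n×n grid that stay weakly below the diagonal are counted by C_n; here n = 6. So Q = C_6 = 132.
With 18 = 2·9 people, non-crossing handshake pairings are non-crossing perfect matchings on a circle, counted by C_9. So R = C_9 = 4862.
P − Q − R = 58786 − 132 − 4862 = 53792.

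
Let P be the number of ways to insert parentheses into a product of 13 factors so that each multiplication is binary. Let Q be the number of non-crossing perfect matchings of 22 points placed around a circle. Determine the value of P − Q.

149226

Ways to associate a product of 13 factors correspond to binary trees on 13 leaves, so the count is C_12. So P = C_12 = 208012.
Non-crossing perfect matchings of 2n points on a circle are counted by C_n; with 22 points, n = 11. So Q = C_11 = 58786.
P − Q = 208012 − 58786 = 149226.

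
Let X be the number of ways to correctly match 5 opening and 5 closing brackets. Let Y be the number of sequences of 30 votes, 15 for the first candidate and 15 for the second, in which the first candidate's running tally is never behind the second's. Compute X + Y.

9694887

With 5 pairs the number of balanced bracket strings is the Catalan number C_5. So X = C_5 = 42.
Ballot sequences with n votes each where one side never trails are Dyck words, counted by C_n; here n = 15. So Y = C_15 = 9694845.
X + Y = 42 + 9694845 = 9694887.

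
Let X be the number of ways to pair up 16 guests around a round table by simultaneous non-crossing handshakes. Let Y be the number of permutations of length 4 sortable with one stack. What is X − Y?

With 16 = 2·8 people, non-crossing handshake pairings are non-crossing perfect matchings on a circle, counted by C_8. So X = C_8 = 1430.
By Knuth's characterisation, the stack-sortable permutations of length 4 are the 231-avoiders, numbering C_4. So Y = C_4 = 14.
X − Y = 1430 − 14 = 1416.

1416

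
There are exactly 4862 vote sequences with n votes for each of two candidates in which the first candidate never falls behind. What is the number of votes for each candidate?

Such ballot sequences with n votes each are counted by C_n, and C_9 = 4862.

9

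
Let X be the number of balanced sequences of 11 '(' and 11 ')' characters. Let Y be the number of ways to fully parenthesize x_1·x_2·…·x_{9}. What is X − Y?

With 11 pairs the number of balanced bracket strings is the Catalan number C_11. So X = C_11 = 58786.
Parenthesizations of m factors correspond to full binary trees with m leaves, counted by C_{m−1}; m = 9 gives C_8. So Y = C_8 = 1430.
X − Y = 58786 − 1430 = 57356.

57356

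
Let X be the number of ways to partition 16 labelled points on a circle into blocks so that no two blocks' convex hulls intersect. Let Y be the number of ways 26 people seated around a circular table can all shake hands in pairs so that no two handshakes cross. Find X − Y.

34614770

The non-crossing partitions of [16] form a lattice of size C_16. So X = C_16 = 35357670.
Non-crossing handshake pairings of 2n people are counted by C_n; 26 people gives n = 13. So Y = C_13 = 742900.
X − Y = 35357670 − 742900 = 34614770.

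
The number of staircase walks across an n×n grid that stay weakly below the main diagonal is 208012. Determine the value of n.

Such diagonal-avoiding paths in an n×n grid are counted by C_n, and C_12 = 208012.

12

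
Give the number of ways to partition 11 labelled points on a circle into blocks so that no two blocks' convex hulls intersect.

58786

The non-crossing partitions of [11] form a lattice of size C_11.
C_11 = C(22,11)/12 = 705432/12 = 58786.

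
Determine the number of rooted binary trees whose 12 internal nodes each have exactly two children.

208012

Full binary trees with n internal nodes are counted by C_n; here n = 12.
C_12 = C(24,12)/13 = 2704156/13 = 208012.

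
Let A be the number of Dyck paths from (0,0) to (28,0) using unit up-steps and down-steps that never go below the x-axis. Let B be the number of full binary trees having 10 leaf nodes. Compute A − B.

Paths of 14 up- and 14 down-steps that never dip below the axis are Dyck paths; their count is C_14. So A = C_14 = 2674440.
A full binary tree with L leaves has L−1 internal nodes and is counted by C_{L−1}; L = 10 gives C_9. So B = C_9 = 4862.
A − B = 2674440 − 4862 = 2669578.

2669578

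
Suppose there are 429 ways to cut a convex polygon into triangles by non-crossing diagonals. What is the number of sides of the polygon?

Triangulations of a convex m-gon are counted by C_{m−2}. Since C_7 = 429, the index is 7.
So m − 2 = 7, giving m = 9 sides.

9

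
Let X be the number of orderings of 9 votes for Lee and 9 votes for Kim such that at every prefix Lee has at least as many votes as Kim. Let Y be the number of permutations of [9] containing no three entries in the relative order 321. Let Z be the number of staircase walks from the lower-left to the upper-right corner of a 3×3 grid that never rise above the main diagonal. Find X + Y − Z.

Ballot sequences with n votes each where one side never trails are Dyck words, counted by C_n; here n = 9. So X = C_9 = 4862.
Permutations of [n] avoiding any single length-3 pattern are counted by C_n; here n = 9. So Y = C_9 = 4862.
Monotone paths in an n×n grid that stay weakly below the diagonal are counted by C_n; here n = 3. So Z = C_3 = 5.
X + Y − Z = 4862 + 4862 − 5 = 9719.

9719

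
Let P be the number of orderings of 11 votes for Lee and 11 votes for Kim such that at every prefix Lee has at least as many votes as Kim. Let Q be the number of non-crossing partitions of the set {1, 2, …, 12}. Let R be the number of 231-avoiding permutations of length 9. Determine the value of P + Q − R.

261936

Ballot sequences with n votes each where one side never trails are Dyck words, counted by C_n; here n = 11. So P = C_11 = 58786.
Non-crossing partitions of an n-element set are counted by C_n; here n = 12. So Q = C_12 = 208012.
For any fixed pattern of length 3, the pattern-avoiding permutations of [9] number C_9. So R = C_9 = 4862.
P + Q − R = 58786 + 208012 − 4862 = 261936.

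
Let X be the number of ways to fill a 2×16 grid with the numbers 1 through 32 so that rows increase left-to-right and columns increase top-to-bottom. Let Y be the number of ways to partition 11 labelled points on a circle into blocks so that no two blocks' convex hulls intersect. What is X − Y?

35298884

Standard Young tableaux of shape 2×n are counted by C_n; here n = 16. So X = C_16 = 35357670.
Non-crossing partitions of an n-element set are counted by C_n; here n = 11. So Y = C_11 = 58786.
X − Y = 35357670 − 58786 = 35298884.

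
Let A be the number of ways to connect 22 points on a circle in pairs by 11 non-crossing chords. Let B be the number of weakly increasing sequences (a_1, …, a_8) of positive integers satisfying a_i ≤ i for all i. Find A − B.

Pairing 22 circle points by 11 non-crossing chords gives C_11 matchings. So A = C_11 = 58786.
Weakly increasing sequences with a_i ≤ i biject with Dyck paths of semilength 8, so there are C_8. So B = C_8 = 1430.
A − B = 58786 − 1430 = 57356.

57356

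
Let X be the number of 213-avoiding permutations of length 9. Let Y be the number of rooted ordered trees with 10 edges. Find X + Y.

Permutations of [n] avoiding any single length-3 pattern are counted by C_n; here n = 9. So X = C_9 = 4862.
A rooted plane tree with 10 edges has 11 nodes, and the count is C_10. So Y = C_10 = 16796.
X + Y = 4862 + 16796 = 21658.

21658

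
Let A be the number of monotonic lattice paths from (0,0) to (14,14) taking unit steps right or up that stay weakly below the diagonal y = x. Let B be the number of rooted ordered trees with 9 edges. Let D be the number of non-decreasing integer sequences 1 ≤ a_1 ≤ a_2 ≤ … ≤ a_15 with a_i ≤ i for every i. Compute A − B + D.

12364423

Sub-diagonal monotone paths from (0,0) to (14,14) biject with Dyck paths of semilength 14, giving C_14. So A = C_14 = 2674440.
A rooted plane tree with 9 edges has 10 nodes, and the count is C_9. So B = C_9 = 4862.
Weakly increasing sequences with a_i ≤ i biject with Dyck paths of semilength 15, so there are C_15. So D = C_15 = 9694845.
A − B + D = 2674440 − 4862 + 9694845 = 12364423.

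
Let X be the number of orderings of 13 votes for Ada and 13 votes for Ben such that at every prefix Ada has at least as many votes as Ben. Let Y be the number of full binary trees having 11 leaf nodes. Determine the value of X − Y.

Reading a vote for the leader as '(' and for the other as ')' turns such a sequence into a balanced string of 13 pairs, so the count is C_13. So X = C_13 = 742900.
A full binary tree with L leaves has L−1 internal nodes and is counted by C_{L−1}; L = 11 gives C_10. So Y = C_10 = 16796.
X − Y = 742900 − 16796 = 726104.

726104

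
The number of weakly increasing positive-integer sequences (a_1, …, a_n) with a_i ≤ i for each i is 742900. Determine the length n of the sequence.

Such sub-staircase sequences of length n are counted by C_n, and C_13 = 742900.

13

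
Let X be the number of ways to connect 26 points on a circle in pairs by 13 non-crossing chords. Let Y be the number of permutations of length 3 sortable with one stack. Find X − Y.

742895

Pairing 26 circle points by 13 non-crossing chords gives C_13 matchings. So X = C_13 = 742900.
By Knuth's characterisation, the stack-sortable permutations of length 3 are the 231-avoiders, numbering C_3. So Y = C_3 = 5.
X − Y = 742900 − 5 = 742895.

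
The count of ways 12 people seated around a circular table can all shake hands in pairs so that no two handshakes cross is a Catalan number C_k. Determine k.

6

Non-crossing handshake pairings of 2n people are counted by C_n; 12 people gives n = 6.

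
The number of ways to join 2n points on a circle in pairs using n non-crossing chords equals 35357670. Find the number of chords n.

16

Non-crossing pairings of 2n points on a circle are counted by C_n, and C_16 = 35357670.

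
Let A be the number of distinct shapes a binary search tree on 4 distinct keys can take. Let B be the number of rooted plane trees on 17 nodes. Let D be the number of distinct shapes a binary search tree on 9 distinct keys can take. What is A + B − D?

35352822

There are C_n binary search tree shapes on n keys; with n = 4 that is C_4. So A = C_4 = 14.
A rooted plane tree on 17 nodes has 16 edges, and such trees are counted by C_16. So B = C_16 = 35357670.
Rooted binary trees with 9 nodes (each child slot possibly empty) number C_9. So D = C_9 = 4862.
A + B − D = 14 + 35357670 − 4862 = 35352822.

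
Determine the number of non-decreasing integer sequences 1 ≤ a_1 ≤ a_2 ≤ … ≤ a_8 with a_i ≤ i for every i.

Such sub-staircase sequences of length n are counted by C_n; here n = 8.
C_8 = C(16,8)/9 = 12870/9 = 1430.

1430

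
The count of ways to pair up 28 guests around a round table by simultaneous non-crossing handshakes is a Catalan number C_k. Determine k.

With 28 = 2·14 people, non-crossing handshake pairings are non-crossing perfect matchings on a circle, counted by C_14.

14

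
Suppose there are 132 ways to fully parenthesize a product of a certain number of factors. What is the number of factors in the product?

7

Parenthesizations of m factors are counted by C_{m−1}. Since C_6 = 132, the index is 6.
So the index is 6, and the number of factors is 6 + 1 = 7.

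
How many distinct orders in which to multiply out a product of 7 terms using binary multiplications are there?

Ways to associate a product of 7 factors correspond to binary trees on 7 leaves, so the count is C_6.
C_6 = C(12,6)/7 = 924/7 = 132.

132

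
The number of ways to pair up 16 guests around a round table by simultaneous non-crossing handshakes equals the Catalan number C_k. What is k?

8

Non-crossing handshake pairings of 2n people are counted by C_n; 16 people gives n = 8.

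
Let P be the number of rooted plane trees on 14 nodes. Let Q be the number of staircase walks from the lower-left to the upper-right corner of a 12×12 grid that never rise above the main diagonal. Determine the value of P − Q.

A rooted plane tree on 14 nodes has 13 edges, and such trees are counted by C_13. So P = C_13 = 742900.
Monotone paths in an n×n grid that stay weakly below the diagonal are counted by C_n; here n = 12. So Q = C_12 = 208012.
P − Q = 742900 − 208012 = 534888.

534888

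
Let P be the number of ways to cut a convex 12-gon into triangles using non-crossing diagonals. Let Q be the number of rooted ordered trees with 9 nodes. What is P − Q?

The number of triangulations of a 12-gon is the Catalan number C_10 (index = sides − 2). So P = C_10 = 16796.
Rooted ordered (plane) trees on m nodes have m−1 edges and are counted by C_{m−1}; m = 9 gives C_8. So Q = C_8 = 1430.
P − Q = 16796 − 1430 = 15366.

15366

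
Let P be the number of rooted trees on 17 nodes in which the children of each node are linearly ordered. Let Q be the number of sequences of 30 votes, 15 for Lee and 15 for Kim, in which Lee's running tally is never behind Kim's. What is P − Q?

25662825

Rooted ordered (plane) trees on m nodes have m−1 edges and are counted by C_{m−1}; m = 17 gives C_16. So P = C_16 = 35357670.
Ballot sequences with n votes each where one side never trails are Dyck words, counted by C_n; here n = 15. So Q = C_15 = 9694845.
P − Q = 35357670 − 9694845 = 25662825.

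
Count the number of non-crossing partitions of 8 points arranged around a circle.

1430

The non-crossing partitions of [8] form a lattice of size C_8.
C_8 = 1430.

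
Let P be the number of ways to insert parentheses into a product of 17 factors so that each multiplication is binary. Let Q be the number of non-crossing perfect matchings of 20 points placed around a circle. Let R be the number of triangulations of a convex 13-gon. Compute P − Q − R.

Parenthesizations of m factors correspond to full binary trees with m leaves, counted by C_{m−1}; m = 17 gives C_16. So P = C_16 = 35357670.
Pairing 20 circle points by 10 non-crossing chords gives C_10 matchings. So Q = C_10 = 16796.
The number of triangulations of a 13-gon is the Catalan number C_11 (index = sides − 2). So R = C_11 = 58786.
P − Q − R = 35357670 − 16796 − 58786 = 35282088.

35282088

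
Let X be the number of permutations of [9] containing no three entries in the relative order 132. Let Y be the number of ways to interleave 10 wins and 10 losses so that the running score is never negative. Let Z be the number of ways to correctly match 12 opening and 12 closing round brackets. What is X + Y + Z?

Permutations of [n] avoiding any single length-3 pattern are counted by C_n; here n = 9. So X = C_9 = 4862.
Ballot sequences with n votes each where one side never trails are Dyck words, counted by C_n; here n = 10. So Y = C_10 = 16796.
With 12 pairs the number of balanced bracket strings is the Catalan number C_12. So Z = C_12 = 208012.
X + Y + Z = 4862 + 16796 + 208012 = 229670.

229670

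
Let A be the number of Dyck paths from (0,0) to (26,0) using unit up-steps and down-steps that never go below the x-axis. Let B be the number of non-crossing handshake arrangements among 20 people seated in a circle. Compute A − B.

Dyck paths of semilength n (length 2n) are counted by C_n; here n = 13. So A = C_13 = 742900.
Non-crossing handshake pairings of 2n people are counted by C_n; 20 people gives n = 10. So B = C_10 = 16796.
A − B = 742900 − 16796 = 726104.

726104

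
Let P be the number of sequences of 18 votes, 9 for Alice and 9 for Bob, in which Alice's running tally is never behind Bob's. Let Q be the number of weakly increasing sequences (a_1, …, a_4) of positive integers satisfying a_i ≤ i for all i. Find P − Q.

Ballot sequences with n votes each where one side never trails are Dyck words, counted by C_n; here n = 9. So P = C_9 = 4862.
Such sub-staircase sequences of length n are counted by C_n; here n = 4. So Q = C_4 = 14.
P − Q = 4862 − 14 = 4848.

4848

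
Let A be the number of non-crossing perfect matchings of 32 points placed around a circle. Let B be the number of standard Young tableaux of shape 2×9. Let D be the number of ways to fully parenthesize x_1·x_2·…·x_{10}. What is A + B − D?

Pairing 32 circle points by 16 non-crossing chords gives C_16 matchings. So A = C_16 = 35357670.
Standard Young tableaux of shape 2×n are counted by C_n; here n = 9. So B = C_9 = 4862.
Parenthesizations of m factors correspond to full binary trees with m leaves, counted by C_{m−1}; m = 10 gives C_9. So D = C_9 = 4862.
A + B − D = 35357670 + 4862 − 4862 = 35357670.

35357670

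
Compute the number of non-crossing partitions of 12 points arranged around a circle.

208012

The non-crossing partitions of [12] form a lattice of size C_12.
C_12 = 208012.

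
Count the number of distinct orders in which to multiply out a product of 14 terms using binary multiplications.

742900

Ways to associate a product of 14 factors correspond to binary trees on 14 leaves, so the count is C_13.
C_13 = C_12 · 2(2·12+1)/(12+2) = 208012 · 50/14 = 742900.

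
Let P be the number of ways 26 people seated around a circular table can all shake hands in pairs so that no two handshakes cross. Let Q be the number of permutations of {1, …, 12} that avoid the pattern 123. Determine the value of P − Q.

534888

With 26 = 2·13 people, non-crossing handshake pairings are non-crossing perfect matchings on a circle, counted by C_13. So P = C_13 = 742900.
Permutations of [n] avoiding any single length-3 pattern are counted by C_n; here n = 12. So Q = C_12 = 208012.
P − Q = 742900 − 208012 = 534888.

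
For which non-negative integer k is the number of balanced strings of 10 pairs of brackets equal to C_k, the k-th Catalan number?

Balanced strings of n pairs of brackets are counted by C_n; here n = 10.

10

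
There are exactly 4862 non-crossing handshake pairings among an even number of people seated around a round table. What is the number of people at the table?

18

Non-crossing handshake pairings of 2n people are counted by C_n. Since C_9 = 4862, the index is 9.
So n = 9, and there are 2n = 18 people.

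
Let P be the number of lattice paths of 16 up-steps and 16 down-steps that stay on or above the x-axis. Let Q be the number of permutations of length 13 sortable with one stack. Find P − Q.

Dyck paths of semilength n (length 2n) are counted by C_n; here n = 16. So P = C_16 = 35357670.
Stack-sortable permutations are exactly the 231-avoiding ones, counted by C_n; here n = 13. So Q = C_13 = 742900.
P − Q = 35357670 − 742900 = 34614770.

34614770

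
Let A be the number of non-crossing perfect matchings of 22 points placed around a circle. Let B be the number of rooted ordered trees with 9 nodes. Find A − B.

57356

Non-crossing perfect matchings of 2n points on a circle are counted by C_n; with 22 points, n = 11. So A = C_11 = 58786.
A rooted plane tree on 9 nodes has 8 edges, and such trees are counted by C_8. So B = C_8 = 1430.
A − B = 58786 − 1430 = 57356.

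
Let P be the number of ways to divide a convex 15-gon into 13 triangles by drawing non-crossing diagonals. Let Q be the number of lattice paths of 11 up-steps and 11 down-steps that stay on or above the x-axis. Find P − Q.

684114

Triangulations of a convex m-gon are counted by C_{m−2}; with m = 15 this is C_13. So P = C_13 = 742900.
A Dyck path with 11 up-steps and 11 down-steps has semilength 11, so there are C_11 of them. So Q = C_11 = 58786.
P − Q = 742900 − 58786 = 684114.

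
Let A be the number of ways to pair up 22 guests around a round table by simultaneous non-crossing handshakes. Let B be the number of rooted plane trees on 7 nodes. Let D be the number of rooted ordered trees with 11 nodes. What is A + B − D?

With 22 = 2·11 people, non-crossing handshake pairings are non-crossing perfect matchings on a circle, counted by C_11. So A = C_11 = 58786.
Rooted ordered (plane) trees on m nodes have m−1 edges and are counted by C_{m−1}; m = 7 gives C_6. So B = C_6 = 132.
Rooted ordered (plane) trees on m nodes have m−1 edges and are counted by C_{m−1}; m = 11 gives C_10. So D = C_10 = 16796.
A + B − D = 58786 + 132 − 16796 = 42122.

42122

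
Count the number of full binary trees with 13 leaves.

208012

Full binary trees with 13 leaves have 13−1 = 12 internal nodes, so there are C_12 of them.
C_12 = 208012.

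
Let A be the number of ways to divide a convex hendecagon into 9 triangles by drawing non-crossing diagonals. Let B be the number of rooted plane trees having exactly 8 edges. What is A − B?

3432

A convex 11-gon is triangulated into 9 triangles, and the number of such triangulations is the Catalan number C_{11−2} = C_9. So A = C_9 = 4862.
A rooted plane tree with 8 edges has 9 nodes, and the count is C_8. So B = C_8 = 1430.
A − B = 4862 − 1430 = 3432.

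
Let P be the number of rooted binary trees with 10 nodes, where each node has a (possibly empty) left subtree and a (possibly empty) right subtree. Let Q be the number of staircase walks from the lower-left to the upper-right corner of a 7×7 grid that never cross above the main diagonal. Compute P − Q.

Rooted binary trees with 10 nodes (each child slot possibly empty) number C_10. So P = C_10 = 16796.
Monotone paths in an n×n grid that stay weakly below the diagonal are counted by C_n; here n = 7. So Q = C_7 = 429.
P − Q = 16796 − 429 = 16367.

16367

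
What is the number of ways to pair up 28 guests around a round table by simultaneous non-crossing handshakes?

With 28 = 2·14 people, non-crossing handshake pairings are non-crossing perfect matchings on a circle, counted by C_14.
C_14 = 2674440.

2674440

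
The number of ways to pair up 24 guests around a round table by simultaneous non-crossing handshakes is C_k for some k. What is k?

12

With 24 = 2·12 people, non-crossing handshake pairings are non-crossing perfect matchings on a circle, counted by C_12.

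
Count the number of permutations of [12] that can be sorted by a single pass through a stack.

Stack-sortable permutations are exactly the 231-avoiding ones, counted by C_n; here n = 12.
C_12 = C(24,12)/13 = 2704156/13 = 208012.

208012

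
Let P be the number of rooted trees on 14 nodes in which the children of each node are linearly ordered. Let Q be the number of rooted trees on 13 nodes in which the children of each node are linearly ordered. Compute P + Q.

A rooted plane tree on 14 nodes has 13 edges, and such trees are counted by C_13. So P = C_13 = 742900.
Rooted ordered (plane) trees on m nodes have m−1 edges and are counted by C_{m−1}; m = 13 gives C_12. So Q = C_12 = 208012.
P + Q = 742900 + 208012 = 950912.

950912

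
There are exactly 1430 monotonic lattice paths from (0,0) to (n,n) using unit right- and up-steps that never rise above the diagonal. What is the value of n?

8

Such diagonal-avoiding paths in an n×n grid are counted by C_n; 1430 = C_8.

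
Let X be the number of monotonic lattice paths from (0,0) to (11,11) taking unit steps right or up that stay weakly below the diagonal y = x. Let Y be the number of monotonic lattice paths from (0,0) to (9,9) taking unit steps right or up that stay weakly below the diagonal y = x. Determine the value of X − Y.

53924

Monotone paths in an n×n grid that stay weakly below the diagonal are counted by C_n; here n = 11. So X = C_11 = 58786.
Monotone paths in an n×n grid that stay weakly below the diagonal are counted by C_n; here n = 9. So Y = C_9 = 4862.
X − Y = 58786 − 4862 = 53924.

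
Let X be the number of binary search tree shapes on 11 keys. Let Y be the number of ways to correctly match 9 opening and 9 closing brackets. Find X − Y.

Rooted binary trees with 11 nodes (each child slot possibly empty) number C_11. So X = C_11 = 58786.
A balanced arrangement of 9 bracket pairs is a Dyck word of semilength 9, so the count is C_9. So Y = C_9 = 4862.
X − Y = 58786 − 4862 = 53924.

53924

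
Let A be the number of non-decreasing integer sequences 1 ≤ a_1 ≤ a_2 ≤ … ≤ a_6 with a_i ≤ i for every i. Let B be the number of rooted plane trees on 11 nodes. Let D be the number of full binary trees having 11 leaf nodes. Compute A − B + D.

132

Such sub-staircase sequences of length n are counted by C_n; here n = 6. So A = C_6 = 132.
Rooted ordered (plane) trees on m nodes have m−1 edges and are counted by C_{m−1}; m = 11 gives C_10. So B = C_10 = 16796.
Full binary trees with 11 leaves have 11−1 = 10 internal nodes, so there are C_10 of them. So D = C_10 = 16796.
A − B + D = 132 − 16796 + 16796 = 132.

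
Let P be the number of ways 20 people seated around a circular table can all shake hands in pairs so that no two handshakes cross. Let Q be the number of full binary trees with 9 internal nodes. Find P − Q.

Non-crossing handshake pairings of 2n people are counted by C_n; 20 people gives n = 10. So P = C_10 = 16796.
The number of full binary trees on 9 internal nodes is the Catalan number C_9. So Q = C_9 = 4862.
P − Q = 16796 − 4862 = 11934.

11934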